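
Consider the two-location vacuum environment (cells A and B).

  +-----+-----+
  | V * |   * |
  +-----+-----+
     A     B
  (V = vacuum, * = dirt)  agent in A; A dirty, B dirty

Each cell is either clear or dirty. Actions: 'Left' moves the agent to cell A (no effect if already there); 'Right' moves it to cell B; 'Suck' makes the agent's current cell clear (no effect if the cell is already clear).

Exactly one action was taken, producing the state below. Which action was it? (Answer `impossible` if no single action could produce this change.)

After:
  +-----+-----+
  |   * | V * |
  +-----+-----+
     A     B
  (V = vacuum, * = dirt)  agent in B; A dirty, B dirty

Right

try  Left: (A; A:dirty, B:dirty)
try Right: (B; A:dirty, B:dirty)  ← match
try  Suck: (A; A:clear, B:dirty)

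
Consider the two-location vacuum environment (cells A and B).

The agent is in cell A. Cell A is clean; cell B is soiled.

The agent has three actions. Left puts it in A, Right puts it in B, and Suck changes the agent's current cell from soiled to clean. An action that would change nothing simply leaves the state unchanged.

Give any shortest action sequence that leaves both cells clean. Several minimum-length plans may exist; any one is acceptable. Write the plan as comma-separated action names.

Right, Suck

Right (#1): (B; A:clean, B:soiled)
Suck (#2): (B; A:clean, B:clean)
min 2: go B then Suck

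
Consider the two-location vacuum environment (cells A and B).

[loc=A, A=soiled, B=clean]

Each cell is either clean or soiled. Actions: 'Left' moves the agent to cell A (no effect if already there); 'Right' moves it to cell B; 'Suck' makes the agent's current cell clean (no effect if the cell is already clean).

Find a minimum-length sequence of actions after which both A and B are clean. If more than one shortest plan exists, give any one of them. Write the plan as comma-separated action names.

Suck (#1): (A; A:clean, B:clean)
min 1: A is soiled, one Suck

Suck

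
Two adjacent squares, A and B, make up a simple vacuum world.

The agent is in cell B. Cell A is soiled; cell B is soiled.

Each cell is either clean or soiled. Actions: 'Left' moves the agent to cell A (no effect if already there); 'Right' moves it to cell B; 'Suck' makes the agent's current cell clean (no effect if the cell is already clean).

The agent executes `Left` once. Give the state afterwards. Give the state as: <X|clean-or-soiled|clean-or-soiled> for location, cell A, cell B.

start: <B|soiled|soiled>
[1] after Left: <A|soiled|soiled>

<A|soiled|soiled>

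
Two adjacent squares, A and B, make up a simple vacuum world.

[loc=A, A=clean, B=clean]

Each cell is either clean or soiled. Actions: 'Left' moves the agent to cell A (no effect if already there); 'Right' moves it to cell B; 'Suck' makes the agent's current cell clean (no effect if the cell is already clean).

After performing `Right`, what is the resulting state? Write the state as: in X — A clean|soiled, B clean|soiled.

start: in A — A clean, B clean
step 1/1 (Right): in B — A clean, B clean

in B — A clean, B clean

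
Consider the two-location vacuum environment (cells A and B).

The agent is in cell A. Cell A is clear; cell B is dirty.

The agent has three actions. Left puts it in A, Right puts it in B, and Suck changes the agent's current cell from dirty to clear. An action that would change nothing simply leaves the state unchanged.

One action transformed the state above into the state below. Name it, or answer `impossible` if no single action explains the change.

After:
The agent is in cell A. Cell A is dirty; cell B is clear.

impossible

try  Left: loc=A A=clear B=dirty
try Right: loc=B A=clear B=dirty
try  Suck: loc=A A=clear B=dirty
no single action produces the after-state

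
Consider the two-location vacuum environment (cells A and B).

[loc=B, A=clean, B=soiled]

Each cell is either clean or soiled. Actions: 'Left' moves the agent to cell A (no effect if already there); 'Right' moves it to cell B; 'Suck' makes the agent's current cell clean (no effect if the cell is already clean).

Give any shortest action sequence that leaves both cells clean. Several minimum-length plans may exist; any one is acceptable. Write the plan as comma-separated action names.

1. Suck → in B — A clean, B clean
min 1: B is soiled, one Suck

Suck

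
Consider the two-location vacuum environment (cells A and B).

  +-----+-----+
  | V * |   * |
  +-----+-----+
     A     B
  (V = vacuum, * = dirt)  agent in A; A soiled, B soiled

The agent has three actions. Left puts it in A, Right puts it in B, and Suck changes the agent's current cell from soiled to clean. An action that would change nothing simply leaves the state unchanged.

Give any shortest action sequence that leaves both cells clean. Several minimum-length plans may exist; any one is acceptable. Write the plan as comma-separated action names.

Suck (#1): <A|clean|soiled>
Right (#2): <B|clean|soiled>
Suck (#3): <B|clean|clean>
min 3: Suck A + move + Suck B

Suck, Right, Suck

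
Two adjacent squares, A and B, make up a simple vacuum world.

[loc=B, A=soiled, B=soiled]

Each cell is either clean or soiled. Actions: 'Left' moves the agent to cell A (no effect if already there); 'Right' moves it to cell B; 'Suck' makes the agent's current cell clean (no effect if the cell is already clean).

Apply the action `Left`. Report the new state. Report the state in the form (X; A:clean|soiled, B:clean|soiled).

(A; A:soiled, B:soiled)

start: (B; A:soiled, B:soiled)
1) do Left; now (A; A:soiled, B:soiled)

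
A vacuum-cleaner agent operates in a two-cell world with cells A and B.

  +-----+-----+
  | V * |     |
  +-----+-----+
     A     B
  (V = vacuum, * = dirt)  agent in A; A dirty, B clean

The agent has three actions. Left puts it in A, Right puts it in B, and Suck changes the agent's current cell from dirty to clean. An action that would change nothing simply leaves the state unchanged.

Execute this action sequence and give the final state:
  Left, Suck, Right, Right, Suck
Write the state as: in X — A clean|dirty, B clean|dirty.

1. Left → in A — A dirty, B clean
2. Suck → in A — A clean, B clean
3. Right → in B — A clean, B clean
4. Right → in B — A clean, B clean
5. Suck → in B — A clean, B clean

in B — A clean, B clean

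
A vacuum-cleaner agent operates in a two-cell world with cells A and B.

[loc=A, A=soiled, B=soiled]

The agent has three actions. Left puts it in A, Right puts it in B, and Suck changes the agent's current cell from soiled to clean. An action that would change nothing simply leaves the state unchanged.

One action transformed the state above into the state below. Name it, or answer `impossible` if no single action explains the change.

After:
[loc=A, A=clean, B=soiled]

Suck

try  Left: loc=A A=soiled B=soiled
try Right: loc=B A=soiled B=soiled
try  Suck: loc=A A=clean B=soiled  ← match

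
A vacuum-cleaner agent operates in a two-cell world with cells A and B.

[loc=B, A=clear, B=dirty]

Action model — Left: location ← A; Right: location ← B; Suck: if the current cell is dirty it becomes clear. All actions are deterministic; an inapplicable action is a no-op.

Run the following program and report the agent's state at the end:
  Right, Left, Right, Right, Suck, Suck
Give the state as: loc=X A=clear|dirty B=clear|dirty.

Right (#1): loc=B A=clear B=dirty
Left (#2): loc=A A=clear B=dirty
Right (#3): loc=B A=clear B=dirty
Right (#4): loc=B A=clear B=dirty
Suck (#5): loc=B A=clear B=clear
Suck (#6): loc=B A=clear B=clear

loc=B A=clear B=clear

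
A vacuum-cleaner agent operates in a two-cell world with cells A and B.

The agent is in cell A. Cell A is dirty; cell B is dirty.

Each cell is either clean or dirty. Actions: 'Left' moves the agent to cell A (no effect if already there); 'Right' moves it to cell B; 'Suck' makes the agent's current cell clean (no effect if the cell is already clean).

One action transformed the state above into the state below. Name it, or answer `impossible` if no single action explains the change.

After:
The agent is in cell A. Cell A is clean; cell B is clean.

try  Left: <A|dirty|dirty>
try Right: <B|dirty|dirty>
try  Suck: <A|clean|dirty>
no single action produces the after-state

impossible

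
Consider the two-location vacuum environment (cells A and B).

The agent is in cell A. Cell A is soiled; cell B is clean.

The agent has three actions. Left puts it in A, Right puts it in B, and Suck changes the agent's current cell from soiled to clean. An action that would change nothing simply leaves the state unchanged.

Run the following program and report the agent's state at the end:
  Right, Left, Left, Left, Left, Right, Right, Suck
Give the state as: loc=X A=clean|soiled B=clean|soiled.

loc=B A=soiled B=clean

1) do Right; now loc=B A=soiled B=clean
2) do Left; now loc=A A=soiled B=clean
3) do Left; now loc=A A=soiled B=clean
4) do Left; now loc=A A=soiled B=clean
5) do Left; now loc=A A=soiled B=clean
6) do Right; now loc=B A=soiled B=clean
7) do Right; now loc=B A=soiled B=clean
8) do Suck; now loc=B A=soiled B=clean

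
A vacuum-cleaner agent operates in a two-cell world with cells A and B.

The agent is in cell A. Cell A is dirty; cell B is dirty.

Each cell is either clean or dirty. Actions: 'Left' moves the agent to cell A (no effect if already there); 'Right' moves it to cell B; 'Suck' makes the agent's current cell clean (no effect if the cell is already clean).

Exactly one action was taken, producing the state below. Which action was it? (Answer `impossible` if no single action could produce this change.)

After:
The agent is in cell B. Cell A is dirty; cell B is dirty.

Right

try  Left: <A|dirty|dirty>
try Right: <B|dirty|dirty>  ← match
try  Suck: <A|clean|dirty>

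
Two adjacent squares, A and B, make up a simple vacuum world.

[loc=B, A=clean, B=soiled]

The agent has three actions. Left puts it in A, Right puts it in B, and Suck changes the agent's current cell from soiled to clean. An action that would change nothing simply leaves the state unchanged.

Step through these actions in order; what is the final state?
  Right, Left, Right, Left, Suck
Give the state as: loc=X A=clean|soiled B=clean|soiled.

loc=A A=clean B=soiled

step 1/5 (Right): loc=B A=clean B=soiled
step 2/5 (Left): loc=A A=clean B=soiled
step 3/5 (Right): loc=B A=clean B=soiled
step 4/5 (Left): loc=A A=clean B=soiled
step 5/5 (Suck): loc=A A=clean B=soiled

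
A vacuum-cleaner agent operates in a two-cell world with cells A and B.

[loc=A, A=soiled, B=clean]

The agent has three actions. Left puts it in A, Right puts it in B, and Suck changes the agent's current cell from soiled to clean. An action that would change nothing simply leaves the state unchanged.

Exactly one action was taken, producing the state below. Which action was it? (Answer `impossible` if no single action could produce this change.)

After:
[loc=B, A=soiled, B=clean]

Right

try  Left: in A — A soiled, B clean
try Right: in B — A soiled, B clean  ← match
try  Suck: in A — A clean, B clean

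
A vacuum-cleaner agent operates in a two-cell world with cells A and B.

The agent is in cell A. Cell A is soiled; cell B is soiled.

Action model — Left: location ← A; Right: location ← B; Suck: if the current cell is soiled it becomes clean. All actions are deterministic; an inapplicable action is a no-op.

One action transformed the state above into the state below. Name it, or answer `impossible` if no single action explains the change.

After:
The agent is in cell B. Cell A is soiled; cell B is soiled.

Right

try  Left: <A|soiled|soiled>
try Right: <B|soiled|soiled>  ← match
try  Suck: <A|clean|soiled>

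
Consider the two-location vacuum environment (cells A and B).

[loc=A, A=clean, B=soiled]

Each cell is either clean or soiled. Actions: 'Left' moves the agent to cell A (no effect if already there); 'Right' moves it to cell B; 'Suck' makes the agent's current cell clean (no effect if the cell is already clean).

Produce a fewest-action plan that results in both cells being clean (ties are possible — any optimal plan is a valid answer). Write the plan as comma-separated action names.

1) do Right; now loc=B A=clean B=soiled
2) do Suck; now loc=B A=clean B=clean
min 2: go B then Suck

Right, Suck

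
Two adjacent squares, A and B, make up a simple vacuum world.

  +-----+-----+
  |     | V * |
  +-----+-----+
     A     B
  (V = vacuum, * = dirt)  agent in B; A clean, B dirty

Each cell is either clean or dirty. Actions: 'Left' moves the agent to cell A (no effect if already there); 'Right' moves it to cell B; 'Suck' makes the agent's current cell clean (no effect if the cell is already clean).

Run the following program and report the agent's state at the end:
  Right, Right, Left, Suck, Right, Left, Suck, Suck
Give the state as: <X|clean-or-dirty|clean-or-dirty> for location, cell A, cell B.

<A|clean|dirty>

1. Right → <B|clean|dirty>
2. Right → <B|clean|dirty>
3. Left → <A|clean|dirty>
4. Suck → <A|clean|dirty>
5. Right → <B|clean|dirty>
6. Left → <A|clean|dirty>
7. Suck → <A|clean|dirty>
8. Suck → <A|clean|dirty>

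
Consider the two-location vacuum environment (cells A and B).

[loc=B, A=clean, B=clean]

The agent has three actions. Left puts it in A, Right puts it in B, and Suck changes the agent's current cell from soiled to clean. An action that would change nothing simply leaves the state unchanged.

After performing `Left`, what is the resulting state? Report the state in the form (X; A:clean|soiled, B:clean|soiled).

(A; A:clean, B:clean)

start: (B; A:clean, B:clean)
Left (#1): (A; A:clean, B:clean)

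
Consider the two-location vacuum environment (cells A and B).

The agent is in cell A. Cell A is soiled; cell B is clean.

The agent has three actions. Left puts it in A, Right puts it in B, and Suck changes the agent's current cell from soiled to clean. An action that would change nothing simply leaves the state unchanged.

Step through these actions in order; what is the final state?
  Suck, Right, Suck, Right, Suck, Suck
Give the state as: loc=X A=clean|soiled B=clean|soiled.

1) do Suck; now loc=A A=clean B=clean
2) do Right; now loc=B A=clean B=clean
3) do Suck; now loc=B A=clean B=clean
4) do Right; now loc=B A=clean B=clean
5) do Suck; now loc=B A=clean B=clean
6) do Suck; now loc=B A=clean B=clean

loc=B A=clean B=clean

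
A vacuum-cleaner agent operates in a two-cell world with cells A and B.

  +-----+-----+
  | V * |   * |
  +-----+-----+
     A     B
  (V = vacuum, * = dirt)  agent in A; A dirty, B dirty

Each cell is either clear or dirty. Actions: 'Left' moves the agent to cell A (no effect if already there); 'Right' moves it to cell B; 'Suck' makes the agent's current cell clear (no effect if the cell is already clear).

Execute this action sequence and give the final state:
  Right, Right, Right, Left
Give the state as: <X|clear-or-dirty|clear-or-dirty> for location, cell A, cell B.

Right (#1): <B|dirty|dirty>
Right (#2): <B|dirty|dirty>
Right (#3): <B|dirty|dirty>
Left (#4): <A|dirty|dirty>

<A|dirty|dirty>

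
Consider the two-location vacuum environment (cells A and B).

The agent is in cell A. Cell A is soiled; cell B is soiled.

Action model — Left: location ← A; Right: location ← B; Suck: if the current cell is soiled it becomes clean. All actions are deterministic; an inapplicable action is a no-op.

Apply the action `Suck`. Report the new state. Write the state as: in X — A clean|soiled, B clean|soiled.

in A — A clean, B soiled

start: in A — A soiled, B soiled
1) do Suck; now in A — A clean, B soiled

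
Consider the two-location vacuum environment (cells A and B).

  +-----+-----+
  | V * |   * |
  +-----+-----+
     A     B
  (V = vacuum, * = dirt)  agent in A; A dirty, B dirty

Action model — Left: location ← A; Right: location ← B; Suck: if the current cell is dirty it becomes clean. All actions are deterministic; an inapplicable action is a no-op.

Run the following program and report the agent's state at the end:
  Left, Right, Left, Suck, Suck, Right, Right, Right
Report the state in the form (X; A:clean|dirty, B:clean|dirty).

(B; A:clean, B:dirty)

Left (#1): (A; A:dirty, B:dirty)
Right (#2): (B; A:dirty, B:dirty)
Left (#3): (A; A:dirty, B:dirty)
Suck (#4): (A; A:clean, B:dirty)
Suck (#5): (A; A:clean, B:dirty)
Right (#6): (B; A:clean, B:dirty)
Right (#7): (B; A:clean, B:dirty)
Right (#8): (B; A:clean, B:dirty)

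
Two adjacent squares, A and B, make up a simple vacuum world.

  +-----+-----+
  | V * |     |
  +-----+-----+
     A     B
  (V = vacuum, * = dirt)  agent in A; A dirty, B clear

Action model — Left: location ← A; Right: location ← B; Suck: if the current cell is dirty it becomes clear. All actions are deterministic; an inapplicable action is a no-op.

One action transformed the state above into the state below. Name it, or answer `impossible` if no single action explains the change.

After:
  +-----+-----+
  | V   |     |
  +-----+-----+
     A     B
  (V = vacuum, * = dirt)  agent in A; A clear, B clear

Suck

try  Left: (A; A:dirty, B:clear)
try Right: (B; A:dirty, B:clear)
try  Suck: (A; A:clear, B:clear)  ← match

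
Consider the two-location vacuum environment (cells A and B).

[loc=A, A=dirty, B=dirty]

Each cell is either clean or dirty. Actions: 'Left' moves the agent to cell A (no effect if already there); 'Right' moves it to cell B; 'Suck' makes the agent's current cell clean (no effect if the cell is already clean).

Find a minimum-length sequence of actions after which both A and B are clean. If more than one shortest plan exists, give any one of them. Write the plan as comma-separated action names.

Suck (#1): <A|clean|dirty>
Right (#2): <B|clean|dirty>
Suck (#3): <B|clean|clean>
min 3: Suck A + move + Suck B

Suck, Right, Suck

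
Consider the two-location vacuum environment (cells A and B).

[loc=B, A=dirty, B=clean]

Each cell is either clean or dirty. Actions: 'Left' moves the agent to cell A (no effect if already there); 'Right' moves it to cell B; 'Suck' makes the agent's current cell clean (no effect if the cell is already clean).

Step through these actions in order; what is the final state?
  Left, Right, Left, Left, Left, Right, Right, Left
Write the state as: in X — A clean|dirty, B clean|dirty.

1) do Left; now in A — A dirty, B clean
2) do Right; now in B — A dirty, B clean
3) do Left; now in A — A dirty, B clean
4) do Left; now in A — A dirty, B clean
5) do Left; now in A — A dirty, B clean
6) do Right; now in B — A dirty, B clean
7) do Right; now in B — A dirty, B clean
8) do Left; now in A — A dirty, B clean

in A — A dirty, B clean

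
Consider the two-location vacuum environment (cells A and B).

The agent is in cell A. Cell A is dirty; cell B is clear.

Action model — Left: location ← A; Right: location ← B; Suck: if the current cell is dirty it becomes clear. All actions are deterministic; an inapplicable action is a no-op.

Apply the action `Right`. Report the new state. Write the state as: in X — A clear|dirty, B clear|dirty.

start: in A — A dirty, B clear
1. Right → in B — A dirty, B clear

in B — A dirty, B clear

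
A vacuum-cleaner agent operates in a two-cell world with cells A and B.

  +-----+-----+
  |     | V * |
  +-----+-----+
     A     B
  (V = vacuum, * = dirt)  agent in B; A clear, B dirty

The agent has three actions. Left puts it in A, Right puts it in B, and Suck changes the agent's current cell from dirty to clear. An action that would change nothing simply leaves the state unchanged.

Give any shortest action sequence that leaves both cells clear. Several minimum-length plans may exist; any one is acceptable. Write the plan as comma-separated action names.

Suck

1. Suck → loc=B A=clear B=clear
min 1: B is dirty, one Suck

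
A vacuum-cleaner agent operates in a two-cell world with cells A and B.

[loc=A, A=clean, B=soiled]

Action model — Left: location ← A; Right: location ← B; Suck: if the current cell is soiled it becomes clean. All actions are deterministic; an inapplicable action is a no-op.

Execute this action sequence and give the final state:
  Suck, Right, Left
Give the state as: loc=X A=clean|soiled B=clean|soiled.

loc=A A=clean B=soiled

Suck (#1): loc=A A=clean B=soiled
Right (#2): loc=B A=clean B=soiled
Left (#3): loc=A A=clean B=soiled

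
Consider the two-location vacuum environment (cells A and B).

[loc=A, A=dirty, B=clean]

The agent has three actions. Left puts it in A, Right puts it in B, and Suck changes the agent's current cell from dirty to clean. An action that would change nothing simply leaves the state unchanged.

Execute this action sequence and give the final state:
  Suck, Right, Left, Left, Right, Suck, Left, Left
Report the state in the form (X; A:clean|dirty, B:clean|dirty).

(A; A:clean, B:clean)

t=1 Suck ⇒ (A; A:clean, B:clean)
t=2 Right ⇒ (B; A:clean, B:clean)
t=3 Left ⇒ (A; A:clean, B:clean)
t=4 Left ⇒ (A; A:clean, B:clean)
t=5 Right ⇒ (B; A:clean, B:clean)
t=6 Suck ⇒ (B; A:clean, B:clean)
t=7 Left ⇒ (A; A:clean, B:clean)
t=8 Left ⇒ (A; A:clean, B:clean)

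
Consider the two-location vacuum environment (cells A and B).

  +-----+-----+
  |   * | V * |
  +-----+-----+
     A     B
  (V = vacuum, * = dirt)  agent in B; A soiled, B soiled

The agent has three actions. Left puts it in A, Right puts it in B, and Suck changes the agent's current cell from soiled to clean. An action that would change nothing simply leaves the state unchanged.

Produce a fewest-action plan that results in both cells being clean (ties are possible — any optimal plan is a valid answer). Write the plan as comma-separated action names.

step 1/3 (Suck): loc=B A=soiled B=clean
step 2/3 (Left): loc=A A=soiled B=clean
step 3/3 (Suck): loc=A A=clean B=clean
min 3: Suck B + move + Suck A

Suck, Left, Suck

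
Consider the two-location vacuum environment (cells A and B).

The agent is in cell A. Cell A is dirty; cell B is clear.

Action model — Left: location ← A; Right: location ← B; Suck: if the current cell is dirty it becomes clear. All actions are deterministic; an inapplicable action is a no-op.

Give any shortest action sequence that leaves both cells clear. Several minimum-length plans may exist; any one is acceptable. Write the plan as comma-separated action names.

t=1 Suck ⇒ <A|clear|clear>
min 1: A is dirty, one Suck

Suck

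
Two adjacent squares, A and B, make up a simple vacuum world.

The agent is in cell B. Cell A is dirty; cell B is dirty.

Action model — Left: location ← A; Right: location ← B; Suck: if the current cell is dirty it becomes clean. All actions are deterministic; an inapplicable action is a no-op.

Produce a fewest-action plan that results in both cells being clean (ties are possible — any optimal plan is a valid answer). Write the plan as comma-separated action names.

1) do Suck; now (B; A:dirty, B:clean)
2) do Left; now (A; A:dirty, B:clean)
3) do Suck; now (A; A:clean, B:clean)
min 3: Suck B + move + Suck A

Suck, Left, Suck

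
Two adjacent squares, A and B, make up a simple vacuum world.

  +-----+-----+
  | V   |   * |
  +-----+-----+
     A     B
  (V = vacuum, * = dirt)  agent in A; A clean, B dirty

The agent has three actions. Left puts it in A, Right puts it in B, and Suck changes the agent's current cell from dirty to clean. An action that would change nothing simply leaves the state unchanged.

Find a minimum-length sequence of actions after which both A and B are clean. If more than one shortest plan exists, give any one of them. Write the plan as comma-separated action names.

t=1 Right ⇒ loc=B A=clean B=dirty
t=2 Suck ⇒ loc=B A=clean B=clean
min 2: go B then Suck

Right, Suck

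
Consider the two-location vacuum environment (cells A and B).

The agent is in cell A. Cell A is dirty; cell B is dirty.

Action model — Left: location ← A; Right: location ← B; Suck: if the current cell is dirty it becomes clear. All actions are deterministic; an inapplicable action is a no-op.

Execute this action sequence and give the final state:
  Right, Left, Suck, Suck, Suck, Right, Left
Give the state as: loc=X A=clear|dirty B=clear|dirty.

step 1/7 (Right): loc=B A=dirty B=dirty
step 2/7 (Left): loc=A A=dirty B=dirty
step 3/7 (Suck): loc=A A=clear B=dirty
step 4/7 (Suck): loc=A A=clear B=dirty
step 5/7 (Suck): loc=A A=clear B=dirty
step 6/7 (Right): loc=B A=clear B=dirty
step 7/7 (Left): loc=A A=clear B=dirty

loc=A A=clear B=dirty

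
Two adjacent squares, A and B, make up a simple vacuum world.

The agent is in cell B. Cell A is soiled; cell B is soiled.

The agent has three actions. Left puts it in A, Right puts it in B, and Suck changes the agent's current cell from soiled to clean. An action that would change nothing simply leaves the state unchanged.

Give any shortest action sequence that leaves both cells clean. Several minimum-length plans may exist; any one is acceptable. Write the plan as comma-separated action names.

t=1 Suck ⇒ in B — A soiled, B clean
t=2 Left ⇒ in A — A soiled, B clean
t=3 Suck ⇒ in A — A clean, B clean
min 3: Suck B + move + Suck A

Suck, Left, Suck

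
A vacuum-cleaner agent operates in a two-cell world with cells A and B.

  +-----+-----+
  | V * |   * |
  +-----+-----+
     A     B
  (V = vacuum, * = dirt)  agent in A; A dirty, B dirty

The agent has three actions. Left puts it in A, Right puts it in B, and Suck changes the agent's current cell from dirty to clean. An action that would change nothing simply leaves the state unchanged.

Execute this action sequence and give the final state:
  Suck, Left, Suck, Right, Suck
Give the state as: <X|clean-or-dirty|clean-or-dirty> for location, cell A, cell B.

1. Suck → <A|clean|dirty>
2. Left → <A|clean|dirty>
3. Suck → <A|clean|dirty>
4. Right → <B|clean|dirty>
5. Suck → <B|clean|clean>

<B|clean|clean>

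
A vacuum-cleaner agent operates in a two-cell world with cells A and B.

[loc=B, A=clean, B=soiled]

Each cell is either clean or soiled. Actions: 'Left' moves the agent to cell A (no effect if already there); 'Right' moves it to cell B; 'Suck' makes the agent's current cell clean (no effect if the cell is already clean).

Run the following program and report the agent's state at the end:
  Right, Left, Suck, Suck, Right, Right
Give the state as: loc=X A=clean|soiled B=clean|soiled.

loc=B A=clean B=soiled

1. Right → loc=B A=clean B=soiled
2. Left → loc=A A=clean B=soiled
3. Suck → loc=A A=clean B=soiled
4. Suck → loc=A A=clean B=soiled
5. Right → loc=B A=clean B=soiled
6. Right → loc=B A=clean B=soiled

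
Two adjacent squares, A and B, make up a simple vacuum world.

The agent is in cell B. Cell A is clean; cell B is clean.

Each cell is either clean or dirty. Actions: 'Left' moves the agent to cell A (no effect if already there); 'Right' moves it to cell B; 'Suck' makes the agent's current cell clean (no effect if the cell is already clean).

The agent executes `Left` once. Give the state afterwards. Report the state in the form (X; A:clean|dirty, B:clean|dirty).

(A; A:clean, B:clean)

start: (B; A:clean, B:clean)
step 1/1 (Left): (A; A:clean, B:clean)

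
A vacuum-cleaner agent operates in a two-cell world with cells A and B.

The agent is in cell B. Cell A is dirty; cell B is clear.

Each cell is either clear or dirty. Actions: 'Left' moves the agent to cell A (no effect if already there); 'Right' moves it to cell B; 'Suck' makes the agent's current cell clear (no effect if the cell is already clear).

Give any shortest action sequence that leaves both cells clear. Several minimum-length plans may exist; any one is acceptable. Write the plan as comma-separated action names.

Left, Suck

t=1 Left ⇒ <A|dirty|clear>
t=2 Suck ⇒ <A|clear|clear>
min 2: go A then Suck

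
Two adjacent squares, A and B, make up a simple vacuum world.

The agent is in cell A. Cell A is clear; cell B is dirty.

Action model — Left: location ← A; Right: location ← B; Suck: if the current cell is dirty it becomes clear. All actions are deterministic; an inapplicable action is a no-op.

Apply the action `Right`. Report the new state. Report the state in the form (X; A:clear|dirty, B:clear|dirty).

start: (A; A:clear, B:dirty)
t=1 Right ⇒ (B; A:clear, B:dirty)

(B; A:clear, B:dirty)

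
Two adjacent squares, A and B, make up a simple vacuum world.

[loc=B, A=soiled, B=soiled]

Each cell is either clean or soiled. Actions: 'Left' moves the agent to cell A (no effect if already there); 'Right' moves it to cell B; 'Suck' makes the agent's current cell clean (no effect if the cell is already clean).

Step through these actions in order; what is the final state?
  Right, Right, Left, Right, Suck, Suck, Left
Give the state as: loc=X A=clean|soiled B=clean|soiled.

t=1 Right ⇒ loc=B A=soiled B=soiled
t=2 Right ⇒ loc=B A=soiled B=soiled
t=3 Left ⇒ loc=A A=soiled B=soiled
t=4 Right ⇒ loc=B A=soiled B=soiled
t=5 Suck ⇒ loc=B A=soiled B=clean
t=6 Suck ⇒ loc=B A=soiled B=clean
t=7 Left ⇒ loc=A A=soiled B=clean

loc=A A=soiled B=clean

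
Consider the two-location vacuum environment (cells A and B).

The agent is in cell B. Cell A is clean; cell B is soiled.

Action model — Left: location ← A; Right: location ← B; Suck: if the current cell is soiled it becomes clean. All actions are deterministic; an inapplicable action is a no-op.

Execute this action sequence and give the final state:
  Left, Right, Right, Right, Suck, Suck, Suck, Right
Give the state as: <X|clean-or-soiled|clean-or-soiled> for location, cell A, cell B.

<B|clean|clean>

t=1 Left ⇒ <A|clean|soiled>
t=2 Right ⇒ <B|clean|soiled>
t=3 Right ⇒ <B|clean|soiled>
t=4 Right ⇒ <B|clean|soiled>
t=5 Suck ⇒ <B|clean|clean>
t=6 Suck ⇒ <B|clean|clean>
t=7 Suck ⇒ <B|clean|clean>
t=8 Right ⇒ <B|clean|clean>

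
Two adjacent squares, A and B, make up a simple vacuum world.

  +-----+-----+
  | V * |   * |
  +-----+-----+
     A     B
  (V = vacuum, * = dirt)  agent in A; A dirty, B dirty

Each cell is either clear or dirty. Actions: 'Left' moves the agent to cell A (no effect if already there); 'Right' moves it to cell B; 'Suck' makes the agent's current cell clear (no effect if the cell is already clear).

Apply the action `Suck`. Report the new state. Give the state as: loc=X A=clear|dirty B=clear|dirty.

start: loc=A A=dirty B=dirty
[1] after Suck: loc=A A=clear B=dirty

loc=A A=clear B=dirty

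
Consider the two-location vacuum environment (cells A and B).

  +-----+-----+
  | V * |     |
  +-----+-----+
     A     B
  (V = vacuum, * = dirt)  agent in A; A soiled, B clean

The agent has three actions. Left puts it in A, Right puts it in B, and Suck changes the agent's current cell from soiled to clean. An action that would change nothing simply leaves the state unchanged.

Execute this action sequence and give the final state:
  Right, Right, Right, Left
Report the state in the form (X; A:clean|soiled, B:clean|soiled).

1) do Right; now (B; A:soiled, B:clean)
2) do Right; now (B; A:soiled, B:clean)
3) do Right; now (B; A:soiled, B:clean)
4) do Left; now (A; A:soiled, B:clean)

(A; A:soiled, B:clean)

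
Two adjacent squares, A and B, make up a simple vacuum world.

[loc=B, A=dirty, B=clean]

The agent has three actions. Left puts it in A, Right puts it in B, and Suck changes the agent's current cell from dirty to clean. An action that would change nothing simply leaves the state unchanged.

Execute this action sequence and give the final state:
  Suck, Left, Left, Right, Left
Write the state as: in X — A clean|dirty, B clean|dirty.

in A — A dirty, B clean

step 1/5 (Suck): in B — A dirty, B clean
step 2/5 (Left): in A — A dirty, B clean
step 3/5 (Left): in A — A dirty, B clean
step 4/5 (Right): in B — A dirty, B clean
step 5/5 (Left): in A — A dirty, B clean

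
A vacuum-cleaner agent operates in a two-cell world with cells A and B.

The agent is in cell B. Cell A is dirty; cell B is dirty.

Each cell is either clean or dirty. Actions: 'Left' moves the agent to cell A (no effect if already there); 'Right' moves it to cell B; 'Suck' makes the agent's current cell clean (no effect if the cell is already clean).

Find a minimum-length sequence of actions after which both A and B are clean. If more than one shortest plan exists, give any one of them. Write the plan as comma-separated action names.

Suck, Left, Suck

t=1 Suck ⇒ <B|dirty|clean>
t=2 Left ⇒ <A|dirty|clean>
t=3 Suck ⇒ <A|clean|clean>
min 3: Suck B + move + Suck A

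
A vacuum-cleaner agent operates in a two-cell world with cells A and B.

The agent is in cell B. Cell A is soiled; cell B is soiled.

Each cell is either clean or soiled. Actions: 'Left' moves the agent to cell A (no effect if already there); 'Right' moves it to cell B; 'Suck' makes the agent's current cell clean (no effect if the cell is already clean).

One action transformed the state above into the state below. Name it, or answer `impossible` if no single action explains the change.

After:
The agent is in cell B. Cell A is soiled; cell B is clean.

Suck

try  Left: in A — A soiled, B soiled
try Right: in B — A soiled, B soiled
try  Suck: in B — A soiled, B clean  ← match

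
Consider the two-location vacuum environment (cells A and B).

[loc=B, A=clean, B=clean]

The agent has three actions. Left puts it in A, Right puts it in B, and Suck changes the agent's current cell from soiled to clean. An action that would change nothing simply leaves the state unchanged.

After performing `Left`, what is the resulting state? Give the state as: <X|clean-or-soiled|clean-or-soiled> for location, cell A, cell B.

start: <B|clean|clean>
Left (#1): <A|clean|clean>

<A|clean|clean>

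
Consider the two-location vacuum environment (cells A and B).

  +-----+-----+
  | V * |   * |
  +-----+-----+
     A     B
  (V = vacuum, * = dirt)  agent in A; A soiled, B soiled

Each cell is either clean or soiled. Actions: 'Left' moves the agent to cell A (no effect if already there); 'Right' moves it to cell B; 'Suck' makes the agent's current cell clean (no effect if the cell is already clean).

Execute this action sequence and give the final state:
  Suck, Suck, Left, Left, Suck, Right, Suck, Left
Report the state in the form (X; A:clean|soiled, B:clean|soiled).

[1] after Suck: (A; A:clean, B:soiled)
[2] after Suck: (A; A:clean, B:soiled)
[3] after Left: (A; A:clean, B:soiled)
[4] after Left: (A; A:clean, B:soiled)
[5] after Suck: (A; A:clean, B:soiled)
[6] after Right: (B; A:clean, B:soiled)
[7] after Suck: (B; A:clean, B:clean)
[8] after Left: (A; A:clean, B:clean)

(A; A:clean, B:clean)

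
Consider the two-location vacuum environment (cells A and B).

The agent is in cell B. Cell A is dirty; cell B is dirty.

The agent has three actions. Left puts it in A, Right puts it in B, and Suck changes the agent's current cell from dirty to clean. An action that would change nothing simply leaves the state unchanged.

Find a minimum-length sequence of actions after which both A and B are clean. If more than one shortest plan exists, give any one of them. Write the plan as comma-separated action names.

t=1 Suck ⇒ <B|dirty|clean>
t=2 Left ⇒ <A|dirty|clean>
t=3 Suck ⇒ <A|clean|clean>
min 3: Suck B + move + Suck A

Suck, Left, Suck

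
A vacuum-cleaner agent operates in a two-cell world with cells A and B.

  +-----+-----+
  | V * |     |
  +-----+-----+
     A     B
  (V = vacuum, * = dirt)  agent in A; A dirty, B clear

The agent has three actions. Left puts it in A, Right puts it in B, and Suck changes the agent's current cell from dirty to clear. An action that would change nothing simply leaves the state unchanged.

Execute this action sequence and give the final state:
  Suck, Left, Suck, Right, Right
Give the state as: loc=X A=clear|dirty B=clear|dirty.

loc=B A=clear B=clear

t=1 Suck ⇒ loc=A A=clear B=clear
t=2 Left ⇒ loc=A A=clear B=clear
t=3 Suck ⇒ loc=A A=clear B=clear
t=4 Right ⇒ loc=B A=clear B=clear
t=5 Right ⇒ loc=B A=clear B=clear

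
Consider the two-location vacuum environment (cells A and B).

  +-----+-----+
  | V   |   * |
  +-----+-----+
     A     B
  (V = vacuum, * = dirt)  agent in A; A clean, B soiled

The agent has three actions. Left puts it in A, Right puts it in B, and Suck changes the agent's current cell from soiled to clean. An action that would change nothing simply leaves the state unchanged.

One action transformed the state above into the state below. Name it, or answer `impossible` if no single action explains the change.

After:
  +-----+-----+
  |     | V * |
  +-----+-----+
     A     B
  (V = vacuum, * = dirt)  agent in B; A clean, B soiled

Right

try  Left: in A — A clean, B soiled
try Right: in B — A clean, B soiled  ← match
try  Suck: in A — A clean, B soiled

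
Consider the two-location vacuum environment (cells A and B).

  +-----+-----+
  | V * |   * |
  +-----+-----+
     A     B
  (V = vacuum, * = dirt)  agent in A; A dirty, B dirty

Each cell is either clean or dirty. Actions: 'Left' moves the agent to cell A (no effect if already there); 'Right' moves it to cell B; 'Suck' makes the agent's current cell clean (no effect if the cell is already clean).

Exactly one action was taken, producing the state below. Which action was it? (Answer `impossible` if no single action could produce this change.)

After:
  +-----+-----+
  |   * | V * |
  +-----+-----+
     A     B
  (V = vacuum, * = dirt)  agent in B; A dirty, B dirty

Right

try  Left: (A; A:dirty, B:dirty)
try Right: (B; A:dirty, B:dirty)  ← match
try  Suck: (A; A:clean, B:dirty)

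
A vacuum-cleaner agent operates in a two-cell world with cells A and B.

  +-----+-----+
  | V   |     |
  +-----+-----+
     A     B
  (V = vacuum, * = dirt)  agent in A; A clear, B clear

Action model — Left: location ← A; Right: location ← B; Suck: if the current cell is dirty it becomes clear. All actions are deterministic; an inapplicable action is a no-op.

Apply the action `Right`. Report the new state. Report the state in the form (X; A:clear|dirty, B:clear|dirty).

start: (A; A:clear, B:clear)
1) do Right; now (B; A:clear, B:clear)

(B; A:clear, B:clear)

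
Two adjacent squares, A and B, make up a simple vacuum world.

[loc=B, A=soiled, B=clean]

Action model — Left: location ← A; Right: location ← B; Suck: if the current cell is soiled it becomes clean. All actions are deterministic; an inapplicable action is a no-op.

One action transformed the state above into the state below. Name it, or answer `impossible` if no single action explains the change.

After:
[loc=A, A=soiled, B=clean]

Left

try  Left: (A; A:soiled, B:clean)  ← match
try Right: (B; A:soiled, B:clean)
try  Suck: (B; A:soiled, B:clean)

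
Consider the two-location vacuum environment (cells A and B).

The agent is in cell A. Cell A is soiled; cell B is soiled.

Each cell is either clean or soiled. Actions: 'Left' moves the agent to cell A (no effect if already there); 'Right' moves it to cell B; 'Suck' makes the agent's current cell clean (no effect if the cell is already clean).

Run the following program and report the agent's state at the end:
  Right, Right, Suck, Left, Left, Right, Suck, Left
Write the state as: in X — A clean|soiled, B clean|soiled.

in A — A soiled, B clean

[1] after Right: in B — A soiled, B soiled
[2] after Right: in B — A soiled, B soiled
[3] after Suck: in B — A soiled, B clean
[4] after Left: in A — A soiled, B clean
[5] after Left: in A — A soiled, B clean
[6] after Right: in B — A soiled, B clean
[7] after Suck: in B — A soiled, B clean
[8] after Left: in A — A soiled, B clean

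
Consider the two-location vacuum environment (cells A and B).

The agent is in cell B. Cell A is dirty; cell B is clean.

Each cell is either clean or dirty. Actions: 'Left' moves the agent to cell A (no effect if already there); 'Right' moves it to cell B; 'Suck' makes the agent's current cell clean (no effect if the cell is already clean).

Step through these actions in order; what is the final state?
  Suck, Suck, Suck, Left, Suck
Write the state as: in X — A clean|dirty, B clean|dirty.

in A — A clean, B clean

t=1 Suck ⇒ in B — A dirty, B clean
t=2 Suck ⇒ in B — A dirty, B clean
t=3 Suck ⇒ in B — A dirty, B clean
t=4 Left ⇒ in A — A dirty, B clean
t=5 Suck ⇒ in A — A clean, B clean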